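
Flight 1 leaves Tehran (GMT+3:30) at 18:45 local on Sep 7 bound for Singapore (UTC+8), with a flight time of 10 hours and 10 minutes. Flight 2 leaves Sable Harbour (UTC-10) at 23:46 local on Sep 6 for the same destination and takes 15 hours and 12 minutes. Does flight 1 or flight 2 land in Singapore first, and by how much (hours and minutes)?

the second, by 27 minutes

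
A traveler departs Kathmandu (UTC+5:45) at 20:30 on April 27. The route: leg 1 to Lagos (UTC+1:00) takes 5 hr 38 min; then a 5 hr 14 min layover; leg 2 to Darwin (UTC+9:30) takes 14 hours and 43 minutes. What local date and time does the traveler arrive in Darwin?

Convert departure to UTC: 20:30 − 5:45 = 14:45 UTC on Apr 27.
Add 5 hours 38 minutes leg 1 → 20:23 UTC.
Add 5 hours and 14 minutes layover in Lagos → 01:37 UTC (Apr 28).
Add 14 hours and 43 minutes leg 2 → 16:20 UTC.
Darwin is UTC+9:30, so local arrival = 16:20 + 9:30 = 01:50 on Apr 29.

01:50 on Apr 29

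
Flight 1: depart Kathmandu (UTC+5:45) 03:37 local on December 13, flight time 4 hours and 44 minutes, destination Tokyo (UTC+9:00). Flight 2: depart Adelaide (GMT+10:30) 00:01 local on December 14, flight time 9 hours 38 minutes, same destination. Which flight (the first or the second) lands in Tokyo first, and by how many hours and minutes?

the first, by 20 hours 33 minutes

Flight 1 in UTC: 03:37 − 5:45 = 21:52 on Dec 12.
+4 hours 44 minutes → arrive 02:36 UTC on Dec 13.
Flight 2 in UTC: 00:01 − 10:30 = 13:31 on Dec 13.
+9 hours and 38 minutes → arrive 23:09 UTC on Dec 13.
Flight 1 lands earlier by 20 hours 33 minutes.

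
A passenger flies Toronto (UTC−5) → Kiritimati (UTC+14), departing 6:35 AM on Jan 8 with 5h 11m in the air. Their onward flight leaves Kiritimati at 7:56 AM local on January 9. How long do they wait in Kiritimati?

1 hour 10 minutes

Convert departure to UTC: 6:35 AM + 5:00 = 11:35 AM UTC on Jan 8.
Add 5 hours and 11 minutes flight time → 4:46 PM UTC.
Kiritimati is UTC+14:00, so local arrival = 4:46 PM + 14:00 = 6:46 AM on Jan 9.
Layover = 7:56 AM − 6:46 AM = 1 hour 10 minutes.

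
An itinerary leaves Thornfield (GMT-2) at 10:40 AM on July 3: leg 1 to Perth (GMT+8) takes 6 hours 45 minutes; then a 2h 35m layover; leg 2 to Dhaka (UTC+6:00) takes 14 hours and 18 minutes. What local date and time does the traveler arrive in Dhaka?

6:18 PM on Jul 4

Convert departure to UTC: 10:40 AM + 2:00 = 12:40 PM UTC on Jul 3.
Add 6 hours and 45 minutes leg 1 → 7:25 PM UTC.
Add 2 hours and 35 minutes layover in Perth → 10:00 PM UTC.
Add 14 hours and 18 minutes leg 2 → 12:18 PM UTC (Jul 4).
Dhaka is UTC+6:00, so local arrival = 12:18 PM + 6:00 = 6:18 PM on Jul 4.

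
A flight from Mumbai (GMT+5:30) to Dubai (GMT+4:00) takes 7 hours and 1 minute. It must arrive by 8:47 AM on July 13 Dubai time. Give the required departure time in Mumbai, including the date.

Target arrival in UTC: 8:47 AM − 4:00 = 4:47 AM on Jul 13.
Subtract 7 hours 1 minute → departure 9:46 PM UTC on Jul 12.
Mumbai is UTC+5:30: 9:46 PM + 5:30 = 3:16 AM on Jul 13.

3:16 AM on July 13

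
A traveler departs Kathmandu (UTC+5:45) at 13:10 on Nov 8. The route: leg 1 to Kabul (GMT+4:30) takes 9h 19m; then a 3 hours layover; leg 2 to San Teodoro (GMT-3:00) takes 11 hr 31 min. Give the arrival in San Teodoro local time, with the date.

Convert departure to UTC: 13:10 − 5:45 = 07:25 UTC on Nov 8.
Add 9 hours 19 minutes leg 1 → 16:44 UTC.
Add 3 hours layover in Kabul → 19:44 UTC.
Add 11 hours 31 minutes leg 2 → 07:15 UTC (Nov 9).
San Teodoro is UTC−3:00, so local arrival = 07:15 − 3:00 = 04:15 on Nov 9.

04:15 on November 9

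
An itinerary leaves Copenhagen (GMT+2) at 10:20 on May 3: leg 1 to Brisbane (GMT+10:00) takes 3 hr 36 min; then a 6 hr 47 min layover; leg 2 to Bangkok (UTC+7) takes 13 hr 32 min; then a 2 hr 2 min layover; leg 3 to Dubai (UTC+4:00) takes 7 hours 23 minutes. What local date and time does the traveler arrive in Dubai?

Convert departure to UTC: 10:20 − 2:00 = 08:20 UTC on May 3.
Add 3 hours 36 minutes leg 1 → 11:56 UTC.
Add 6 hours 47 minutes layover in Brisbane → 18:43 UTC.
Add 13 hours 32 minutes leg 2 → 08:15 UTC (May 4).
Add 2 hours 2 minutes layover in Bangkok → 10:17 UTC.
Add 7 hours 23 minutes leg 3 → 17:40 UTC.
Dubai is UTC+4:00, so local arrival = 17:40 + 4:00 = 21:40 on May 4.

21:40 on May 4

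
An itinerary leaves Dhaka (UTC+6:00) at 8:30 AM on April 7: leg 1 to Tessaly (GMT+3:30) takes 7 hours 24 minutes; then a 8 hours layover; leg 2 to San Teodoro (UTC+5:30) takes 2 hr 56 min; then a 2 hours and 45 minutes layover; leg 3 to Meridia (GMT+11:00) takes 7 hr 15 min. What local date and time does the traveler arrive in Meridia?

5:50 PM on April 8

Convert departure to UTC: 8:30 AM − 6:00 = 2:30 AM UTC on Apr 7.
Add 7 hours 24 minutes leg 1 → 9:54 AM UTC.
Add 8 hours layover in Tessaly → 5:54 PM UTC.
Add 2 hours and 56 minutes leg 2 → 8:50 PM UTC.
Add 2 hours 45 minutes layover in San Teodoro → 11:35 PM UTC.
Add 7 hours and 15 minutes leg 3 → 6:50 AM UTC (Apr 8).
Meridia is UTC+11:00, so local arrival = 6:50 AM + 11:00 = 5:50 PM on Apr 8.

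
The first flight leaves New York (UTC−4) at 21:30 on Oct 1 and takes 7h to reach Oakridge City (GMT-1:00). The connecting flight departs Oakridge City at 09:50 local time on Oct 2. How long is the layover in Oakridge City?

2 hours 20 minutes

Convert departure to UTC: 21:30 + 4:00 = 01:30 UTC on Oct 2.
Add 7 hours flight time → 08:30 UTC.
Oakridge City is UTC−1:00, so local arrival = 08:30 − 1:00 = 07:30 on Oct 2.
Layover = 09:50 − 07:30 = 2 hours 20 minutes.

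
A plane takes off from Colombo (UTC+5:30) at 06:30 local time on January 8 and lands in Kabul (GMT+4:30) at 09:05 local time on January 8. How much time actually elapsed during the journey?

Departure in UTC: 06:30 − 5:30 = 01:00 on Jan 8.
Arrival in UTC: 09:05 − 4:30 = 04:35 on Jan 8.
Elapsed = 04:35 − 01:00 = 3 hours 35 minutes.

3 hours 35 minutes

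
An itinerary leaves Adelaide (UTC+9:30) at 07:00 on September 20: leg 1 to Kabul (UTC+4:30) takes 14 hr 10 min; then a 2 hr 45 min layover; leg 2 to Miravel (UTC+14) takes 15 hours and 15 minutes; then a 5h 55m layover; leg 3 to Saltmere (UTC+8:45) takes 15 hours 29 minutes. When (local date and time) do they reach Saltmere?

Convert departure to UTC: 07:00 − 9:30 = 21:30 UTC on Sep 19.
Add 14 hours and 10 minutes leg 1 → 11:40 UTC (Sep 20).
Add 2 hours and 45 minutes layover in Kabul → 14:25 UTC.
Add 15 hours and 15 minutes leg 2 → 05:40 UTC (Sep 21).
Add 5 hours and 55 minutes layover in Miravel → 11:35 UTC.
Add 15 hours 29 minutes leg 3 → 03:04 UTC (Sep 22).
Saltmere is UTC+8:45, so local arrival = 03:04 + 8:45 = 11:49 on Sep 22.

11:49 on September 22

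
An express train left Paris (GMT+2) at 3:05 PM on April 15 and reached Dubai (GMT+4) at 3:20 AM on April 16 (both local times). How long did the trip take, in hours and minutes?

Dubai is 2:00 ahead of Paris.
Clock-face elapsed time (ignoring zones) is 12 hours 15 minutes.
Actual elapsed = 12 hours 15 minutes − 2:00 = 10 hours 15 minutes.

10 hours 15 minutes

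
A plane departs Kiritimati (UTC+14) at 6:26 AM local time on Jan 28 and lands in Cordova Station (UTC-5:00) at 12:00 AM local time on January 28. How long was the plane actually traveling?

12 hours 34 minutes

Departure in UTC: 6:26 AM − 14:00 = 4:26 PM on Jan 27.
Arrival in UTC: 12:00 AM + 5:00 = 5:00 AM on Jan 28.
Elapsed = 5:00 AM − 4:26 PM (+1 day) = 12 hours 34 minutes.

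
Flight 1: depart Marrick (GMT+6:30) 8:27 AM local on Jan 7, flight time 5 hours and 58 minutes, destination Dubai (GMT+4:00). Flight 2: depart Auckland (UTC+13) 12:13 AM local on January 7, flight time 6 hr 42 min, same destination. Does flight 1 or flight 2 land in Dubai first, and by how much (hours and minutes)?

the second, by 14 hours

Flight 1 in UTC: 8:27 AM − 6:30 = 1:57 AM on Jan 7.
+5 hours and 58 minutes → arrive 7:55 AM UTC on Jan 7.
Flight 2 in UTC: 12:13 AM − 13:00 = 11:13 AM on Jan 6.
+6 hours 42 minutes → arrive 5:55 PM UTC on Jan 6.
Flight 2 lands earlier by 14 hours.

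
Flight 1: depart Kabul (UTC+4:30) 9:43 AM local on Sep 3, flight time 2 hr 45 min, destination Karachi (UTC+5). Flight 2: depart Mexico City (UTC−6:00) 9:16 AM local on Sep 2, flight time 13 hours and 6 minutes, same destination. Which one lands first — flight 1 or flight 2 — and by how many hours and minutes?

the second, by 3 hours 36 minutes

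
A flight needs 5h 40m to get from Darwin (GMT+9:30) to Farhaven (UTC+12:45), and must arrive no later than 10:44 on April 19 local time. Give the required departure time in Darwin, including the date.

01:49 on April 19

Target arrival in UTC: 10:44 − 12:45 = 21:59 on Apr 18.
Subtract 5 hours 40 minutes → departure 16:19 UTC on Apr 18.
Darwin is UTC+9:30: 16:19 + 9:30 = 01:49 on Apr 19.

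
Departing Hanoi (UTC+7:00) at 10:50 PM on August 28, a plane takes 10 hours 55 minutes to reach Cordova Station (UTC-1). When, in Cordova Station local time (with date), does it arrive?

Convert departure to UTC: 10:50 PM − 7:00 = 3:50 PM UTC on Aug 28.
Add 10 hours and 55 minutes travel time → 2:45 AM UTC (Aug 29).
Cordova Station is UTC−1:00, so local arrival = 2:45 AM − 1:00 = 1:45 AM on Aug 29.

1:45 AM on Aug 29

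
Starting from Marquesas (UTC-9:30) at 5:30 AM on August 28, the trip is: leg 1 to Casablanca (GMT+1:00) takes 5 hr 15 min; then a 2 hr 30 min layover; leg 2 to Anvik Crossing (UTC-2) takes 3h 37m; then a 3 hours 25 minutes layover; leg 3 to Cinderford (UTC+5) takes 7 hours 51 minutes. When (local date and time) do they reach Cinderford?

Convert departure to UTC: 5:30 AM + 9:30 = 3:00 PM UTC on Aug 28.
Add 5 hours 15 minutes leg 1 → 8:15 PM UTC.
Add 2 hours and 30 minutes layover in Casablanca → 10:45 PM UTC.
Add 3 hours and 37 minutes leg 2 → 2:22 AM UTC (Aug 29).
Add 3 hours 25 minutes layover in Anvik Crossing → 5:47 AM UTC.
Add 7 hours 51 minutes leg 3 → 1:38 PM UTC.
Cinderford is UTC+5:00, so local arrival = 1:38 PM + 5:00 = 6:38 PM on Aug 29.

6:38 PM on Aug 29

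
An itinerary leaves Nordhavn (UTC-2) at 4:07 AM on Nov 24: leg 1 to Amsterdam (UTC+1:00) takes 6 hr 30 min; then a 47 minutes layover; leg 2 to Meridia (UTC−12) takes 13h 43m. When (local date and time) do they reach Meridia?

3:07 PM on November 24

Convert departure to UTC: 4:07 AM + 2:00 = 6:07 AM UTC on Nov 24.
Add 6 hours 30 minutes leg 1 → 12:37 PM UTC.
Add 47 minutes layover in Amsterdam → 1:24 PM UTC.
Add 13 hours 43 minutes leg 2 → 3:07 AM UTC (Nov 25).
Meridia is UTC−12:00, so local arrival = 3:07 AM − 12:00 = 3:07 PM on Nov 24.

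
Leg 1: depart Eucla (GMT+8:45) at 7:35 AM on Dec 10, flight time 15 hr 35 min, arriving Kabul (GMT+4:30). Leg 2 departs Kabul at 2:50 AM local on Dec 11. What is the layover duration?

7 hours 55 minutes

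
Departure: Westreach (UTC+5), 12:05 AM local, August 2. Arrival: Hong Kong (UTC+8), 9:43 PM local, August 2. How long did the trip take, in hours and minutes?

Hong Kong is 3:00 ahead of Westreach.
Clock-face elapsed time (ignoring zones) is 21 hours 38 minutes.
Actual elapsed = 21 hours 38 minutes − 3:00 = 18 hours 38 minutes.

18 hours 38 minutes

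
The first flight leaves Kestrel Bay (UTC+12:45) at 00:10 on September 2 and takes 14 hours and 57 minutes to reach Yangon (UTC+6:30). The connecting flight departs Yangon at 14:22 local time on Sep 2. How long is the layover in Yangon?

Convert departure to UTC: 00:10 − 12:45 = 11:25 UTC on Sep 1.
Add 14 hours and 57 minutes flight time → 02:22 UTC (Sep 2).
Yangon is UTC+6:30, so local arrival = 02:22 + 6:30 = 08:52 on Sep 2.
Layover = 14:22 − 08:52 = 5 hours 30 minutes.

5 hours 30 minutes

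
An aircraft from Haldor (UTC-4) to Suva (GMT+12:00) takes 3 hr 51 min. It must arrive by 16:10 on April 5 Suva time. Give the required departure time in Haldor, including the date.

20:19 on April 4

Target arrival in UTC: 16:10 − 12:00 = 04:10 on Apr 5.
Subtract 3 hours 51 minutes → departure 00:19 UTC on Apr 5.
Haldor is UTC−4:00: 00:19 − 4:00 = 20:19 on Apr 4.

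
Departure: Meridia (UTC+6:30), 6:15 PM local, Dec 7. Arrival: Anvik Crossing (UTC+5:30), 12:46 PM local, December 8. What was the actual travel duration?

Anvik Crossing is 1:00 behind Meridia.
Clock-face elapsed time (ignoring zones) is 18 hours 31 minutes.
Actual elapsed = 18 hours 31 minutes + 1:00 = 19 hours 31 minutes.

19 hours 31 minutes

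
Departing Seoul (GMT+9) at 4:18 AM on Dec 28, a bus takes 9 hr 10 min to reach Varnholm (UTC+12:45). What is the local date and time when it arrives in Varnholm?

5:13 PM on December 28

Varnholm is 3:45 ahead of Seoul.
After 9 hours 10 minutes it is 1:28 PM in Seoul.
Shift by the zone difference: 1:28 PM + 3:45 = 5:13 PM on Dec 28 in Varnholm.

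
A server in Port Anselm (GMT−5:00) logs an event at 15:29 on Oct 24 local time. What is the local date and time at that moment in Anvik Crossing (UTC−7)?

In UTC: 15:29 + 5:00 = 20:29 on Oct 24.
Anvik Crossing is UTC−7:00: 20:29 − 7:00 = 13:29 on Oct 24.

13:29 on Oct 24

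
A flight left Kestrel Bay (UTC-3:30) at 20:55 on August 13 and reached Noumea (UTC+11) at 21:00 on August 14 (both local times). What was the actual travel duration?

Departure in UTC: 20:55 + 3:30 = 00:25 on Aug 14.
Arrival in UTC: 21:00 − 11:00 = 10:00 on Aug 14.
Elapsed = 10:00 − 00:25 = 9 hours 35 minutes.

9 hours 35 minutes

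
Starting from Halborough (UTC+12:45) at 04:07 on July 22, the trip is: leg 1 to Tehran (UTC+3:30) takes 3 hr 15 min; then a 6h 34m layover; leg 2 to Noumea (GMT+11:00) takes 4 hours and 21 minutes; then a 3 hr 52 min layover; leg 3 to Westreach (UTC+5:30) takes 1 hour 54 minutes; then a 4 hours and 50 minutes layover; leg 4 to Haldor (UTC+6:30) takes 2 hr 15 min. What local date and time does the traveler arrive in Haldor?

00:53 on Jul 23

Convert departure to UTC: 04:07 − 12:45 = 15:22 UTC on Jul 21.
Add 3 hours 15 minutes leg 1 → 18:37 UTC.
Add 6 hours and 34 minutes layover in Tehran → 01:11 UTC (Jul 22).
Add 4 hours and 21 minutes leg 2 → 05:32 UTC.
Add 3 hours 52 minutes layover in Noumea → 09:24 UTC.
Add 1 hour 54 minutes leg 3 → 11:18 UTC.
Add 4 hours 50 minutes layover in Westreach → 16:08 UTC.
Add 2 hours 15 minutes leg 4 → 18:23 UTC.
Haldor is UTC+6:30, so local arrival = 18:23 + 6:30 = 00:53 on Jul 23.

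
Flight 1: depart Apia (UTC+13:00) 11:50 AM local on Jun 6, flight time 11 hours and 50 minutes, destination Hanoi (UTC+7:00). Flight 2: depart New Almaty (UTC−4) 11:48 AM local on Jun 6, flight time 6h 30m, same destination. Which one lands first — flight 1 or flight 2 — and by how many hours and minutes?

Flight 1 in UTC: 11:50 AM − 13:00 = 10:50 PM on Jun 5.
+11 hours 50 minutes → arrive 10:40 AM UTC on Jun 6.
Flight 2 in UTC: 11:48 AM + 4:00 = 3:48 PM on Jun 6.
+6 hours and 30 minutes → arrive 10:18 PM UTC on Jun 6.
Flight 1 lands earlier by 11 hours 38 minutes.

the first, by 11 hours 38 minutes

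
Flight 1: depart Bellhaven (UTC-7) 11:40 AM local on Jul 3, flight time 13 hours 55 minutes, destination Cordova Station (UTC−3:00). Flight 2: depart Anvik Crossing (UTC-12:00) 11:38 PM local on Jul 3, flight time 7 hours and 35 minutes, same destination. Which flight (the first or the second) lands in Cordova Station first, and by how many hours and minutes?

the first, by 10 hours 38 minutes

Flight 1 in UTC: 11:40 AM + 7:00 = 6:40 PM on Jul 3.
+13 hours 55 minutes → arrive 8:35 AM UTC on Jul 4.
Flight 2 in UTC: 11:38 PM + 12:00 = 11:38 AM on Jul 4.
+7 hours and 35 minutes → arrive 7:13 PM UTC on Jul 4.
Flight 1 lands earlier by 10 hours 38 minutes.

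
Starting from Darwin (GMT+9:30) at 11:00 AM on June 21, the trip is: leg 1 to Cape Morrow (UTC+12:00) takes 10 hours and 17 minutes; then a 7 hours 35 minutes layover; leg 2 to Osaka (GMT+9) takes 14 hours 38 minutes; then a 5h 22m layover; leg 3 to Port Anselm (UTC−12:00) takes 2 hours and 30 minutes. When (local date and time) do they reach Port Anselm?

Convert departure to UTC: 11:00 AM − 9:30 = 1:30 AM UTC on Jun 21.
Add 10 hours 17 minutes leg 1 → 11:47 AM UTC.
Add 7 hours and 35 minutes layover in Cape Morrow → 7:22 PM UTC.
Add 14 hours and 38 minutes leg 2 → 10:00 AM UTC (Jun 22).
Add 5 hours and 22 minutes layover in Osaka → 3:22 PM UTC.
Add 2 hours and 30 minutes leg 3 → 5:52 PM UTC.
Port Anselm is UTC−12:00, so local arrival = 5:52 PM − 12:00 = 5:52 AM on Jun 22.

5:52 AM on June 22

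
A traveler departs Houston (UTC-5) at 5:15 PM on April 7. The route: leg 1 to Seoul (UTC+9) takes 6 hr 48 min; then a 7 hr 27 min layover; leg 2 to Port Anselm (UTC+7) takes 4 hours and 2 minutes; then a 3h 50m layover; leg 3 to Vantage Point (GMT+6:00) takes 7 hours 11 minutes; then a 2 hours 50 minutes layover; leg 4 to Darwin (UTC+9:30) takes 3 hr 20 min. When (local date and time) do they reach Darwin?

7:13 PM on April 9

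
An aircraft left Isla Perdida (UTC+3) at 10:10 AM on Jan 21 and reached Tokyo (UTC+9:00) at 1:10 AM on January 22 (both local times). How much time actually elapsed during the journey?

Departure in UTC: 10:10 AM − 3:00 = 7:10 AM on Jan 21.
Arrival in UTC: 1:10 AM − 9:00 = 4:10 PM on Jan 21.
Elapsed = 4:10 PM − 7:10 AM = 9 hours.

9 hours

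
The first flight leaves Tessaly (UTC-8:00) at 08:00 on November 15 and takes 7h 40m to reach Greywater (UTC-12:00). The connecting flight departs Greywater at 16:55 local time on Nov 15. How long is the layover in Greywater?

5 hours 15 minutes

Convert departure to UTC: 08:00 + 8:00 = 16:00 UTC on Nov 15.
Add 7 hours 40 minutes flight time → 23:40 UTC.
Greywater is UTC−12:00, so local arrival = 23:40 − 12:00 = 11:40 on Nov 15.
Layover = 16:55 − 11:40 = 5 hours 15 minutes.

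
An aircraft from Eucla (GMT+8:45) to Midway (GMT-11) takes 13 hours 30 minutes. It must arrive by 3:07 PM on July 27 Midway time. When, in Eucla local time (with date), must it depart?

Target arrival in UTC: 3:07 PM + 11:00 = 2:07 AM on Jul 28.
Subtract 13 hours and 30 minutes → departure 12:37 PM UTC on Jul 27.
Eucla is UTC+8:45: 12:37 PM + 8:45 = 9:22 PM on Jul 27.

9:22 PM on July 27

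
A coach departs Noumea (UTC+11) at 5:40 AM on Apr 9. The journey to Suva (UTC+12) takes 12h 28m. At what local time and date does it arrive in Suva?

Suva is 1:00 ahead of Noumea.
After 12 hours 28 minutes it is 6:08 PM in Noumea.
Shift by the zone difference: 6:08 PM + 1:00 = 7:08 PM on Apr 9 in Suva.

7:08 PM on Apr 9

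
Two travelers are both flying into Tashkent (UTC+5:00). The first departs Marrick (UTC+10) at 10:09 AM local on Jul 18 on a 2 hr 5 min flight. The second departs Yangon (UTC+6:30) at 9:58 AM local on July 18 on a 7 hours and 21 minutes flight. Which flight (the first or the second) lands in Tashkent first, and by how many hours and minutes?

the first, by 8 hours 35 minutes

Flight 1 in UTC: 10:09 AM − 10:00 = 12:09 AM on Jul 18.
+2 hours and 5 minutes → arrive 2:14 AM UTC on Jul 18.
Flight 2 in UTC: 9:58 AM − 6:30 = 3:28 AM on Jul 18.
+7 hours 21 minutes → arrive 10:49 AM UTC on Jul 18.
Flight 1 lands earlier by 8 hours 35 minutes.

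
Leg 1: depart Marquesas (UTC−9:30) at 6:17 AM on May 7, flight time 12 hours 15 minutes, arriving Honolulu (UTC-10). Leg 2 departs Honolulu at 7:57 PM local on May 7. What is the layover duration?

Convert departure to UTC: 6:17 AM + 9:30 = 3:47 PM UTC on May 7.
Add 12 hours 15 minutes flight time → 4:02 AM UTC (May 8).
Honolulu is UTC−10:00, so local arrival = 4:02 AM − 10:00 = 6:02 PM on May 7.
Layover = 7:57 PM − 6:02 PM = 1 hour 55 minutes.

1 hour 55 minutes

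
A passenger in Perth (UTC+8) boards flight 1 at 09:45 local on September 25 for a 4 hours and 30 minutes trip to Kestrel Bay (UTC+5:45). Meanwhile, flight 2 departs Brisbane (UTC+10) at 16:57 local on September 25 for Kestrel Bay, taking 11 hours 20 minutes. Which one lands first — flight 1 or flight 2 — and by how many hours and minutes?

Flight 1 in UTC: 09:45 − 8:00 = 01:45 on Sep 25.
+4 hours and 30 minutes → arrive 06:15 UTC on Sep 25.
Flight 2 in UTC: 16:57 − 10:00 = 06:57 on Sep 25.
+11 hours 20 minutes → arrive 18:17 UTC on Sep 25.
Flight 1 lands earlier by 12 hours 2 minutes.

the first, by 12 hours 2 minutes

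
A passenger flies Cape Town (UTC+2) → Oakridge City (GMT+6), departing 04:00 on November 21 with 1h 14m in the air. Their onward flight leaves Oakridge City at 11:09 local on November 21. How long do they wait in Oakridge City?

Convert departure to UTC: 04:00 − 2:00 = 02:00 UTC on Nov 21.
Add 1 hour and 14 minutes flight time → 03:14 UTC.
Oakridge City is UTC+6:00, so local arrival = 03:14 + 6:00 = 09:14 on Nov 21.
Layover = 11:09 − 09:14 = 1 hour 55 minutes.

1 hour 55 minutes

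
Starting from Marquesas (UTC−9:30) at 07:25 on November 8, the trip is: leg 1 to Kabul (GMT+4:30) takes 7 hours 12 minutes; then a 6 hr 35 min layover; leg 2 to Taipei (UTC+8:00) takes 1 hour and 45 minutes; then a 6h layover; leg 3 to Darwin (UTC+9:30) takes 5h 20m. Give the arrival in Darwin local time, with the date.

05:17 on Nov 10

Convert departure to UTC: 07:25 + 9:30 = 16:55 UTC on Nov 8.
Add 7 hours and 12 minutes leg 1 → 00:07 UTC (Nov 9).
Add 6 hours and 35 minutes layover in Kabul → 06:42 UTC.
Add 1 hour and 45 minutes leg 2 → 08:27 UTC.
Add 6 hours layover in Taipei → 14:27 UTC.
Add 5 hours and 20 minutes leg 3 → 19:47 UTC.
Darwin is UTC+9:30, so local arrival = 19:47 + 9:30 = 05:17 on Nov 10.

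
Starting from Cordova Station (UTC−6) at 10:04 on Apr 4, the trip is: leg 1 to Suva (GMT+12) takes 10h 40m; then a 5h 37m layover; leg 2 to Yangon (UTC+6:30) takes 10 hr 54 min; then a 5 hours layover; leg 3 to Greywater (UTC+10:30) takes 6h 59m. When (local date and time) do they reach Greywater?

Convert departure to UTC: 10:04 + 6:00 = 16:04 UTC on Apr 4.
Add 10 hours and 40 minutes leg 1 → 02:44 UTC (Apr 5).
Add 5 hours 37 minutes layover in Suva → 08:21 UTC.
Add 10 hours 54 minutes leg 2 → 19:15 UTC.
Add 5 hours layover in Yangon → 00:15 UTC (Apr 6).
Add 6 hours and 59 minutes leg 3 → 07:14 UTC.
Greywater is UTC+10:30, so local arrival = 07:14 + 10:30 = 17:44 on Apr 6.

17:44 on April 6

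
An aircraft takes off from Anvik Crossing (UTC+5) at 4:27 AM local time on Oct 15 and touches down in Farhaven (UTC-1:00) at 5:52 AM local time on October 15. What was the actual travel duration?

7 hours 25 minutes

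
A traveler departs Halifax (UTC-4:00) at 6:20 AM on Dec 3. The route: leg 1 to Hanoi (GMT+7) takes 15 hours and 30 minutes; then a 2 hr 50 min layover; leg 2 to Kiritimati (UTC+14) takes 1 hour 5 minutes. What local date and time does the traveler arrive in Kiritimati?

7:45 PM on Dec 4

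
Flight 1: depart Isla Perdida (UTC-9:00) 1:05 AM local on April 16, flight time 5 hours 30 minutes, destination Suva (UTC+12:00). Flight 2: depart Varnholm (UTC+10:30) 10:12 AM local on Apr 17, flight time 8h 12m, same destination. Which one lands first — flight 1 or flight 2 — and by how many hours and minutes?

the first, by 16 hours 19 minutes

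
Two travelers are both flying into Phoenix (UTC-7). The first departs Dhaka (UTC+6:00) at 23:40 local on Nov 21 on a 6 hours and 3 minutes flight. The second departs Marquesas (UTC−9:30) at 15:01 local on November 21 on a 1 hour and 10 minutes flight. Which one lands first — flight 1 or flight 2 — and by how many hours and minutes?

the first, by 1 hour 58 minutes

Flight 1 in UTC: 23:40 − 6:00 = 17:40 on Nov 21.
+6 hours 3 minutes → arrive 23:43 UTC on Nov 21.
Flight 2 in UTC: 15:01 + 9:30 = 00:31 on Nov 22.
+1 hour and 10 minutes → arrive 01:41 UTC on Nov 22.
Flight 1 lands earlier by 1 hour 58 minutes.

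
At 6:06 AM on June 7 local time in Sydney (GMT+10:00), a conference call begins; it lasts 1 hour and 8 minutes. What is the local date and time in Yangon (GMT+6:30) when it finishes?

Convert start to UTC: 6:06 AM − 10:00 = 8:06 PM UTC on Jun 6.
Add 1 hour 8 minutes duration → 9:14 PM UTC.
Yangon is UTC+6:30, so local end time = 9:14 PM + 6:30 = 3:44 AM on Jun 7.

3:44 AM on June 7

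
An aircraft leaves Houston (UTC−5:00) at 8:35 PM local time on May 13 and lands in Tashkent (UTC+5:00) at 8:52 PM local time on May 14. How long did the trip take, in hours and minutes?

14 hours 17 minutes

Departure in UTC: 8:35 PM + 5:00 = 1:35 AM on May 14.
Arrival in UTC: 8:52 PM − 5:00 = 3:52 PM on May 14.
Elapsed = 3:52 PM − 1:35 AM = 14 hours 17 minutes.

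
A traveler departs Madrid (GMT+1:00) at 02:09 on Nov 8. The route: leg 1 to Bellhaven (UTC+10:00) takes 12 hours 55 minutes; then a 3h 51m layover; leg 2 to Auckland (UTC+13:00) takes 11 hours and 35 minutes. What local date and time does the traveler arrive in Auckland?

18:30 on Nov 9

Convert departure to UTC: 02:09 − 1:00 = 01:09 UTC on Nov 8.
Add 12 hours 55 minutes leg 1 → 14:04 UTC.
Add 3 hours and 51 minutes layover in Bellhaven → 17:55 UTC.
Add 11 hours 35 minutes leg 2 → 05:30 UTC (Nov 9).
Auckland is UTC+13:00, so local arrival = 05:30 + 13:00 = 18:30 on Nov 9.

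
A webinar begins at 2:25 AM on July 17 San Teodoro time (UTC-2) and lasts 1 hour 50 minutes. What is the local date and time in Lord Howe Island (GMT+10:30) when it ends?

Convert start to UTC: 2:25 AM + 2:00 = 4:25 AM UTC on Jul 17.
Add 1 hour 50 minutes duration → 6:15 AM UTC.
Lord Howe Island is UTC+10:30, so local end time = 6:15 AM + 10:30 = 4:45 PM on Jul 17.

4:45 PM on July 17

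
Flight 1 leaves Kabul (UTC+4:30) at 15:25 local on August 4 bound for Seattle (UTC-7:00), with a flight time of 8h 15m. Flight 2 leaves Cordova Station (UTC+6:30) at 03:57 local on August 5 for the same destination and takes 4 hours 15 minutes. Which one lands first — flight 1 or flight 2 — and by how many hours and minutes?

Flight 1 in UTC: 15:25 − 4:30 = 10:55 on Aug 4.
+8 hours 15 minutes → arrive 19:10 UTC on Aug 4.
Flight 2 in UTC: 03:57 − 6:30 = 21:27 on Aug 4.
+4 hours and 15 minutes → arrive 01:42 UTC on Aug 5.
Flight 1 lands earlier by 6 hours 32 minutes.

the first, by 6 hours 32 minutes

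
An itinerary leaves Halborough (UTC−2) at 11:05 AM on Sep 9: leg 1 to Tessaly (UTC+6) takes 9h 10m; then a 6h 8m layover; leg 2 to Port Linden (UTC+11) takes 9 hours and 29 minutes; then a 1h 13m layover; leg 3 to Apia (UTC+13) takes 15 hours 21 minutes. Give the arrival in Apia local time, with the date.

7:26 PM on September 11

Convert departure to UTC: 11:05 AM + 2:00 = 1:05 PM UTC on Sep 9.
Add 9 hours 10 minutes leg 1 → 10:15 PM UTC.
Add 6 hours and 8 minutes layover in Tessaly → 4:23 AM UTC (Sep 10).
Add 9 hours 29 minutes leg 2 → 1:52 PM UTC.
Add 1 hour and 13 minutes layover in Port Linden → 3:05 PM UTC.
Add 15 hours and 21 minutes leg 3 → 6:26 AM UTC (Sep 11).
Apia is UTC+13:00, so local arrival = 6:26 AM + 13:00 = 7:26 PM on Sep 11.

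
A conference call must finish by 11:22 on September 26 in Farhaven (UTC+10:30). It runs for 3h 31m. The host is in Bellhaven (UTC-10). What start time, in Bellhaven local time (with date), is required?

Target end time in UTC: 11:22 − 10:30 = 00:52 on Sep 26.
Subtract 3 hours and 31 minutes → start 21:21 UTC on Sep 25.
Bellhaven is UTC−10:00: 21:21 − 10:00 = 11:21 on Sep 25.

11:21 on September 25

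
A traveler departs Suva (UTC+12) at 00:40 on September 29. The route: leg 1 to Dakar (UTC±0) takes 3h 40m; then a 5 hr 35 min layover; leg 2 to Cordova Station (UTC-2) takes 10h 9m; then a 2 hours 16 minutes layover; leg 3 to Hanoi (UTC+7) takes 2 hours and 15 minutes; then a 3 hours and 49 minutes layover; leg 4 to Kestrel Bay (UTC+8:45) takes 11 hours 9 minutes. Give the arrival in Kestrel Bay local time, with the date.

12:18 on September 30

Convert departure to UTC: 00:40 − 12:00 = 12:40 UTC on Sep 28.
Add 3 hours 40 minutes leg 1 → 16:20 UTC.
Add 5 hours 35 minutes layover in Dakar → 21:55 UTC.
Add 10 hours 9 minutes leg 2 → 08:04 UTC (Sep 29).
Add 2 hours 16 minutes layover in Cordova Station → 10:20 UTC.
Add 2 hours 15 minutes leg 3 → 12:35 UTC.
Add 3 hours and 49 minutes layover in Hanoi → 16:24 UTC.
Add 11 hours 9 minutes leg 4 → 03:33 UTC (Sep 30).
Kestrel Bay is UTC+8:45, so local arrival = 03:33 + 8:45 = 12:18 on Sep 30.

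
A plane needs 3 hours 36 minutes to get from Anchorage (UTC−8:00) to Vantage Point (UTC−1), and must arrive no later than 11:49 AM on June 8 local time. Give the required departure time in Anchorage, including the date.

1:13 AM on June 8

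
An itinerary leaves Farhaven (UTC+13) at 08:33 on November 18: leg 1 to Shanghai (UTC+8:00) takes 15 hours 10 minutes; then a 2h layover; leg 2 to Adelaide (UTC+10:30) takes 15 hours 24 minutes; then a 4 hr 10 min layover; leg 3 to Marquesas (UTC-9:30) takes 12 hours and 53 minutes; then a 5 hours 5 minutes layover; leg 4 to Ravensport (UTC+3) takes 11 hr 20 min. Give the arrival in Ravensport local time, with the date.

16:35 on November 20

Convert departure to UTC: 08:33 − 13:00 = 19:33 UTC on Nov 17.
Add 15 hours 10 minutes leg 1 → 10:43 UTC (Nov 18).
Add 2 hours layover in Shanghai → 12:43 UTC.
Add 15 hours 24 minutes leg 2 → 04:07 UTC (Nov 19).
Add 4 hours 10 minutes layover in Adelaide → 08:17 UTC.
Add 12 hours 53 minutes leg 3 → 21:10 UTC.
Add 5 hours and 5 minutes layover in Marquesas → 02:15 UTC (Nov 20).
Add 11 hours and 20 minutes leg 4 → 13:35 UTC.
Ravensport is UTC+3:00, so local arrival = 13:35 + 3:00 = 16:35 on Nov 20.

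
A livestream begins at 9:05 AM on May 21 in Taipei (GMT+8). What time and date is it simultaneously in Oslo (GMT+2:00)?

3:05 AM on May 21

Oslo is 6:00 behind Taipei.
Shift by the zone difference: 9:05 AM − 6:00 = 3:05 AM on May 21 in Oslo.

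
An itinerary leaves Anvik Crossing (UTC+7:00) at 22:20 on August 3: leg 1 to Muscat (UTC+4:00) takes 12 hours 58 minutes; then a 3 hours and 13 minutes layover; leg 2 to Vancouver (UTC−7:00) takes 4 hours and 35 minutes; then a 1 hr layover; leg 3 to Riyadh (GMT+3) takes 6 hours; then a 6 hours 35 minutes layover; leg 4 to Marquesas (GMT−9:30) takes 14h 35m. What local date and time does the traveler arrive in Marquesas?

Convert departure to UTC: 22:20 − 7:00 = 15:20 UTC on Aug 3.
Add 12 hours and 58 minutes leg 1 → 04:18 UTC (Aug 4).
Add 3 hours 13 minutes layover in Muscat → 07:31 UTC.
Add 4 hours and 35 minutes leg 2 → 12:06 UTC.
Add 1 hour layover in Vancouver → 13:06 UTC.
Add 6 hours leg 3 → 19:06 UTC.
Add 6 hours and 35 minutes layover in Riyadh → 01:41 UTC (Aug 5).
Add 14 hours and 35 minutes leg 4 → 16:16 UTC.
Marquesas is UTC−9:30, so local arrival = 16:16 − 9:30 = 06:46 on Aug 5.

06:46 on Aug 5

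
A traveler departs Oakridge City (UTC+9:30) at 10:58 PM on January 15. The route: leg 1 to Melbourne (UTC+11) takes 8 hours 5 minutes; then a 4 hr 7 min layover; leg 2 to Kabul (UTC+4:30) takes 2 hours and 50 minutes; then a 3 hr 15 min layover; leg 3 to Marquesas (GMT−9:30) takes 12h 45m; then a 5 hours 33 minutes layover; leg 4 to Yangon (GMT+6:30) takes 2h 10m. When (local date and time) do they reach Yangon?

Convert departure to UTC: 10:58 PM − 9:30 = 1:28 PM UTC on Jan 15.
Add 8 hours and 5 minutes leg 1 → 9:33 PM UTC.
Add 4 hours 7 minutes layover in Melbourne → 1:40 AM UTC (Jan 16).
Add 2 hours and 50 minutes leg 2 → 4:30 AM UTC.
Add 3 hours 15 minutes layover in Kabul → 7:45 AM UTC.
Add 12 hours and 45 minutes leg 3 → 8:30 PM UTC.
Add 5 hours and 33 minutes layover in Marquesas → 2:03 AM UTC (Jan 17).
Add 2 hours 10 minutes leg 4 → 4:13 AM UTC.
Yangon is UTC+6:30, so local arrival = 4:13 AM + 6:30 = 10:43 AM on Jan 17.

10:43 AM on Jan 17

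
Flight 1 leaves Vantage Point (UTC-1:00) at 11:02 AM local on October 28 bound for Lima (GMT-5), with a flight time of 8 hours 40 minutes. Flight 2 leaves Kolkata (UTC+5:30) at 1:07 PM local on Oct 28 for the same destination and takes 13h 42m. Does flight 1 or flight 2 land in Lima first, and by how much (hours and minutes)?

Flight 1 in UTC: 11:02 AM + 1:00 = 12:02 PM on Oct 28.
+8 hours 40 minutes → arrive 8:42 PM UTC on Oct 28.
Flight 2 in UTC: 1:07 PM − 5:30 = 7:37 AM on Oct 28.
+13 hours and 42 minutes → arrive 9:19 PM UTC on Oct 28.
Flight 1 lands earlier by 37 minutes.

the first, by 37 minutes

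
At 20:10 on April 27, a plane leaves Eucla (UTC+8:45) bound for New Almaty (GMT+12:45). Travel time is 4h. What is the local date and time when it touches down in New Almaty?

04:10 on April 28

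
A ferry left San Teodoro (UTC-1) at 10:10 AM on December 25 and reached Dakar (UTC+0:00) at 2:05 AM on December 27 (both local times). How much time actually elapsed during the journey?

Dakar is 1:00 ahead of San Teodoro.
Clock-face elapsed time (ignoring zones) is 39 hours 55 minutes.
Actual elapsed = 39 hours 55 minutes − 1:00 = 38 hours 55 minutes.

38 hours 55 minutes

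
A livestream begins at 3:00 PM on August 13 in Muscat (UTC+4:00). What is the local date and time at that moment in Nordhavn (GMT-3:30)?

7:30 AM on August 13

Nordhavn is 7:30 behind Muscat.
Shift by the zone difference: 3:00 PM − 7:30 = 7:30 AM on Aug 13 in Nordhavn.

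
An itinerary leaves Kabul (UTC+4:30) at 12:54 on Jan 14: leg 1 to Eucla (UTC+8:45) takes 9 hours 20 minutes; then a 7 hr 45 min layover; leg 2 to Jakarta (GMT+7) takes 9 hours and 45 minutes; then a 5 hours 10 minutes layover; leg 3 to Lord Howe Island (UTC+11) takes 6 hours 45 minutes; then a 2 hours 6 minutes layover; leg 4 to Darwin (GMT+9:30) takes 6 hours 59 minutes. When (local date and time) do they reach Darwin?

17:44 on Jan 16

Convert departure to UTC: 12:54 − 4:30 = 08:24 UTC on Jan 14.
Add 9 hours and 20 minutes leg 1 → 17:44 UTC.
Add 7 hours 45 minutes layover in Eucla → 01:29 UTC (Jan 15).
Add 9 hours and 45 minutes leg 2 → 11:14 UTC.
Add 5 hours 10 minutes layover in Jakarta → 16:24 UTC.
Add 6 hours 45 minutes leg 3 → 23:09 UTC.
Add 2 hours 6 minutes layover in Lord Howe Island → 01:15 UTC (Jan 16).
Add 6 hours 59 minutes leg 4 → 08:14 UTC.
Darwin is UTC+9:30, so local arrival = 08:14 + 9:30 = 17:44 on Jan 16.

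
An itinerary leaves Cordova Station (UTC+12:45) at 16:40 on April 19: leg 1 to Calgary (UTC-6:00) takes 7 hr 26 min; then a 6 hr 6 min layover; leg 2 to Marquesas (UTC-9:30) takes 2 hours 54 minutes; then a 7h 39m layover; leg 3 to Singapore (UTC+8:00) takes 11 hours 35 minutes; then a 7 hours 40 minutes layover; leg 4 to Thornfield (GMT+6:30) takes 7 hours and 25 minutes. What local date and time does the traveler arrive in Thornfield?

Convert departure to UTC: 16:40 − 12:45 = 03:55 UTC on Apr 19.
Add 7 hours and 26 minutes leg 1 → 11:21 UTC.
Add 6 hours and 6 minutes layover in Calgary → 17:27 UTC.
Add 2 hours 54 minutes leg 2 → 20:21 UTC.
Add 7 hours and 39 minutes layover in Marquesas → 04:00 UTC (Apr 20).
Add 11 hours 35 minutes leg 3 → 15:35 UTC.
Add 7 hours 40 minutes layover in Singapore → 23:15 UTC.
Add 7 hours and 25 minutes leg 4 → 06:40 UTC (Apr 21).
Thornfield is UTC+6:30, so local arrival = 06:40 + 6:30 = 13:10 on Apr 21.

13:10 on April 21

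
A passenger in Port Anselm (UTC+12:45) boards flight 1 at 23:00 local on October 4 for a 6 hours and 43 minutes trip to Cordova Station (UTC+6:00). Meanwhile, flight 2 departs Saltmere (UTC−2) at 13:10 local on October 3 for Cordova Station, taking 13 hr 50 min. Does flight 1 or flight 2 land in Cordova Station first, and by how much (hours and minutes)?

the second, by 11 hours 58 minutes

Flight 1 in UTC: 23:00 − 12:45 = 10:15 on Oct 4.
+6 hours and 43 minutes → arrive 16:58 UTC on Oct 4.
Flight 2 in UTC: 13:10 + 2:00 = 15:10 on Oct 3.
+13 hours 50 minutes → arrive 05:00 UTC on Oct 4.
Flight 2 lands earlier by 11 hours 58 minutes.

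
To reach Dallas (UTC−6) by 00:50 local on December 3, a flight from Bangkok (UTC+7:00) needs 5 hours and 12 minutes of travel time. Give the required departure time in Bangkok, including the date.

08:38 on Dec 3

Target arrival in UTC: 00:50 + 6:00 = 06:50 on Dec 3.
Subtract 5 hours and 12 minutes → departure 01:38 UTC on Dec 3.
Bangkok is UTC+7:00: 01:38 + 7:00 = 08:38 on Dec 3.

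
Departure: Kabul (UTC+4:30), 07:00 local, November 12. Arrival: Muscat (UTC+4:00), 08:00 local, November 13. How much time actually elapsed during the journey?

25 hours 30 minutes

Departure in UTC: 07:00 − 4:30 = 02:30 on Nov 12.
Arrival in UTC: 08:00 − 4:00 = 04:00 on Nov 13.
Elapsed = 04:00 − 02:30 (+1 day) = 25 hours 30 minutes.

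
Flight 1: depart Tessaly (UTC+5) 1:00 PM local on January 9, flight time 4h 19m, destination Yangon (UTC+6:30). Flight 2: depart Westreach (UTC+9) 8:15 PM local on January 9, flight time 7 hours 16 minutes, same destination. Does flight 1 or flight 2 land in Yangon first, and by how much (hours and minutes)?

the first, by 6 hours 12 minutes

Flight 1 in UTC: 1:00 PM − 5:00 = 8:00 AM on Jan 9.
+4 hours 19 minutes → arrive 12:19 PM UTC on Jan 9.
Flight 2 in UTC: 8:15 PM − 9:00 = 11:15 AM on Jan 9.
+7 hours 16 minutes → arrive 6:31 PM UTC on Jan 9.
Flight 1 lands earlier by 6 hours 12 minutes.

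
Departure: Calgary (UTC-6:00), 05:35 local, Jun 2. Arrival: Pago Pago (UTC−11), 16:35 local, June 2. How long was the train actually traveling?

16 hours

Departure in UTC: 05:35 + 6:00 = 11:35 on Jun 2.
Arrival in UTC: 16:35 + 11:00 = 03:35 on Jun 3.
Elapsed = 03:35 − 11:35 (+1 day) = 16 hours.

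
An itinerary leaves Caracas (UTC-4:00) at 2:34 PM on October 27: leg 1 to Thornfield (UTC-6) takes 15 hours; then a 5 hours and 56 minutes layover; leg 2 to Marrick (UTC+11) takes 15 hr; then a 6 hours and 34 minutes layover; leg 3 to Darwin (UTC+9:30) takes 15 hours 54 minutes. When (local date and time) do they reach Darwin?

Convert departure to UTC: 2:34 PM + 4:00 = 6:34 PM UTC on Oct 27.
Add 15 hours leg 1 → 9:34 AM UTC (Oct 28).
Add 5 hours and 56 minutes layover in Thornfield → 3:30 PM UTC.
Add 15 hours leg 2 → 6:30 AM UTC (Oct 29).
Add 6 hours and 34 minutes layover in Marrick → 1:04 PM UTC.
Add 15 hours 54 minutes leg 3 → 4:58 AM UTC (Oct 30).
Darwin is UTC+9:30, so local arrival = 4:58 AM + 9:30 = 2:28 PM on Oct 30.

2:28 PM on October 30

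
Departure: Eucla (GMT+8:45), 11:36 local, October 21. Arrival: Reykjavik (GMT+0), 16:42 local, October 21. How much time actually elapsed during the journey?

Departure in UTC: 11:36 − 8:45 = 02:51 on Oct 21.
Arrival is already UTC: 16:42 on Oct 21.
Elapsed = 16:42 − 02:51 = 13 hours 51 minutes.

13 hours 51 minutes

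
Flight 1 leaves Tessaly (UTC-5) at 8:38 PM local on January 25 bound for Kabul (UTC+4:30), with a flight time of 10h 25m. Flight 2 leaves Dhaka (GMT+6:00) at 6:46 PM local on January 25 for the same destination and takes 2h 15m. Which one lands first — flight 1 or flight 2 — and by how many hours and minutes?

Flight 1 in UTC: 8:38 PM + 5:00 = 1:38 AM on Jan 26.
+10 hours and 25 minutes → arrive 12:03 PM UTC on Jan 26.
Flight 2 in UTC: 6:46 PM − 6:00 = 12:46 PM on Jan 25.
+2 hours and 15 minutes → arrive 3:01 PM UTC on Jan 25.
Flight 2 lands earlier by 21 hours 2 minutes.

the second, by 21 hours 2 minutes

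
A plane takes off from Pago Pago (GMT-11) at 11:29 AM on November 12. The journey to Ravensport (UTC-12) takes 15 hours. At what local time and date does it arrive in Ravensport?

1:29 AM on November 13

Convert departure to UTC: 11:29 AM + 11:00 = 10:29 PM UTC on Nov 12.
Add 15 hours travel time → 1:29 PM UTC (Nov 13).
Ravensport is UTC−12:00, so local arrival = 1:29 PM − 12:00 = 1:29 AM on Nov 13.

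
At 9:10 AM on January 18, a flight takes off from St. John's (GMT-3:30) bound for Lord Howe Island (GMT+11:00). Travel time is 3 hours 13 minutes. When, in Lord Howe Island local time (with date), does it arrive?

2:53 AM on January 19

Convert departure to UTC: 9:10 AM + 3:30 = 12:40 PM UTC on Jan 18.
Add 3 hours 13 minutes travel time → 3:53 PM UTC.
Lord Howe Island is UTC+11:00, so local arrival = 3:53 PM + 11:00 = 2:53 AM on Jan 19.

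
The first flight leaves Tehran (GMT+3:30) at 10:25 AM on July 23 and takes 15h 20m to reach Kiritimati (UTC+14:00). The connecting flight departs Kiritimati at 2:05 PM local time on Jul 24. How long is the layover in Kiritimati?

1 hour 50 minutes

Convert departure to UTC: 10:25 AM − 3:30 = 6:55 AM UTC on Jul 23.
Add 15 hours and 20 minutes flight time → 10:15 PM UTC.
Kiritimati is UTC+14:00, so local arrival = 10:15 PM + 14:00 = 12:15 PM on Jul 24.
Layover = 2:05 PM − 12:15 PM = 1 hour 50 minutes.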